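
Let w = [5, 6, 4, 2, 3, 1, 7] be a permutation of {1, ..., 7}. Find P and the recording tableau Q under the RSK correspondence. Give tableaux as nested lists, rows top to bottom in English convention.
P = [[1, 3, 7], [2, 6], [4], [5]], Q = [[1, 2, 7], [3, 5], [4], [6]]

Insert each entry of the permutation into P by Schensted row insertion, recording in Q the position of each new cell.

Insert 5: appended to row 1. P = [[5]].
Insert 6: appended to row 1. P = [[5, 6]].
Insert 4: 4 bumps 5 from row 1; 5 starts row 2. P = [[4, 6], [5]].
Insert 2: 2 bumps 4 from row 1; 4 bumps 5 from row 2; 5 starts row 3. P = [[2, 6], [4], [5]].
Insert 3: 3 bumps 6 from row 1; 6 appends to row 2. P = [[2, 3], [4, 6], [5]].
Insert 1: 1 bumps 2 from row 1; 2 bumps 4 from row 2; 4 bumps 5 from row 3; 5 starts row 4. P = [[1, 3], [2, 6], [4], [5]].
Insert 7: appended to row 1. P = [[1, 3, 7], [2, 6], [4], [5]].

So P = [[1, 3, 7], [2, 6], [4], [5]], Q = [[1, 2, 7], [3, 5], [4], [6]].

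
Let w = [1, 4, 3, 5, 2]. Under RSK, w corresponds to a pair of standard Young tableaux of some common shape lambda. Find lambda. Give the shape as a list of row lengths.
[3, 1, 1]

Row-insert each entry into an empty tableau.

After inserting 1: P = [[1]].
After inserting 4: P = [[1, 4]].
After inserting 3: P = [[1, 3], [4]].
After inserting 5: P = [[1, 3, 5], [4]].
After inserting 2: P = [[1, 2, 5], [3], [4]].

The final insertion tableau P = [[1, 2, 5], [3], [4]] has shape [3, 1, 1].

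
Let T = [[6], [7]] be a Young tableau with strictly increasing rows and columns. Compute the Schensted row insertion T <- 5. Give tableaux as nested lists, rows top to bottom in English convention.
In row 1, 5 replaces 6 (the leftmost entry greater than 5); 6 is bumped to row 2. In row 2, 6 replaces 7 (the leftmost entry greater than 6); 7 is bumped to row 3. 7 starts a new row 3. The new tableau is [[5], [6], [7]].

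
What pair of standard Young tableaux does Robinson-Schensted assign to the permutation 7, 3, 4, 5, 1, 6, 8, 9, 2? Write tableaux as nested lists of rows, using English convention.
Insert each entry of the permutation into P by Schensted row insertion, recording in Q the position of each new cell.

Insert 7: appended to row 1. P = [[7]].
Insert 3: 3 bumps 7 from row 1; 7 starts row 2. P = [[3], [7]].
Insert 4: appended to row 1. P = [[3, 4], [7]].
Insert 5: appended to row 1. P = [[3, 4, 5], [7]].
Insert 1: 1 bumps 3 from row 1; 3 bumps 7 from row 2; 7 starts row 3. P = [[1, 4, 5], [3], [7]].
Insert 6: appended to row 1. P = [[1, 4, 5, 6], [3], [7]].
Insert 8: appended to row 1. P = [[1, 4, 5, 6, 8], [3], [7]].
Insert 9: appended to row 1. P = [[1, 4, 5, 6, 8, 9], [3], [7]].
Insert 2: 2 bumps 4 from row 1; 4 appends to row 2. P = [[1, 2, 5, 6, 8, 9], [3, 4], [7]].

So P = [[1, 2, 5, 6, 8, 9], [3, 4], [7]], Q = [[1, 3, 4, 6, 7, 8], [2, 9], [5]].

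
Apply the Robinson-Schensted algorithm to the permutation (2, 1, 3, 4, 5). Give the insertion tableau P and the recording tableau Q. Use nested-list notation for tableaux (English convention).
Insert each entry of the permutation into P by Schensted row insertion, recording in Q the position of each new cell.

Insert 2: appended to row 1. P = [[2]].
Insert 1: 1 bumps 2 from row 1; 2 starts row 2. P = [[1], [2]].
Insert 3: appended to row 1. P = [[1, 3], [2]].
Insert 4: appended to row 1. P = [[1, 3, 4], [2]].
Insert 5: appended to row 1. P = [[1, 3, 4, 5], [2]].

So P = [[1, 3, 4, 5], [2]], Q = [[1, 3, 4, 5], [2]].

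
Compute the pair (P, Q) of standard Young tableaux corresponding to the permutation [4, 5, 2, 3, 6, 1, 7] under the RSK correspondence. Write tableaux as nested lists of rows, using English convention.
P = [[1, 3, 6, 7], [2, 5], [4]], Q = [[1, 2, 5, 7], [3, 4], [6]]

Insert each entry of the permutation into P by Schensted row insertion, recording in Q the position of each new cell.

Insert 4: appended to row 1. P = [[4]], Q = [[1]].
Insert 5: appended to row 1. P = [[4, 5]], Q = [[1, 2]].
Insert 2: 2 bumps 4 from row 1; 4 starts row 2. P = [[2, 5], [4]], Q = [[1, 2], [3]].
Insert 3: 3 bumps 5 from row 1; 5 appends to row 2. P = [[2, 3], [4, 5]], Q = [[1, 2], [3, 4]].
Insert 6: appended to row 1. P = [[2, 3, 6], [4, 5]], Q = [[1, 2, 5], [3, 4]].
Insert 1: 1 bumps 2 from row 1; 2 bumps 4 from row 2; 4 starts row 3. P = [[1, 3, 6], [2, 5], [4]], Q = [[1, 2, 5], [3, 4], [6]].
Insert 7: appended to row 1. P = [[1, 3, 6, 7], [2, 5], [4]], Q = [[1, 2, 5, 7], [3, 4], [6]].

So P = [[1, 3, 6, 7], [2, 5], [4]], Q = [[1, 2, 5, 7], [3, 4], [6]].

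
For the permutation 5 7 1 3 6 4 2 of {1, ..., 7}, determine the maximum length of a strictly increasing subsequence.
3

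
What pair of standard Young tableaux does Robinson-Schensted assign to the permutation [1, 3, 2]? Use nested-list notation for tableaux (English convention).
Insert each entry of the permutation into P by Schensted row insertion, recording in Q the position of each new cell.

After inserting 1: P = [[1]].
After inserting 3: P = [[1, 3]].
After inserting 2: P = [[1, 2], [3]].

So P = [[1, 2], [3]], Q = [[1, 2], [3]].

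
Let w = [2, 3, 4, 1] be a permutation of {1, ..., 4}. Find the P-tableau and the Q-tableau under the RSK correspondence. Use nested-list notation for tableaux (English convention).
Insert each entry of the permutation into P by Schensted row insertion, recording in Q the position of each new cell.

Insert 2: appended to row 1. P = [[2]], Q = [[1]].
Insert 3: appended to row 1. P = [[2, 3]], Q = [[1, 2]].
Insert 4: appended to row 1. P = [[2, 3, 4]], Q = [[1, 2, 3]].
Insert 1: 1 bumps 2 from row 1; 2 starts row 2. P = [[1, 3, 4], [2]], Q = [[1, 2, 3], [4]].

So P = [[1, 3, 4], [2]], Q = [[1, 2, 3], [4]].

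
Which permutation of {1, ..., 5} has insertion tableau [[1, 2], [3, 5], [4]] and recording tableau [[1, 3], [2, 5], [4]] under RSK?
Reverse the RSK construction: for i from n down to 1, find the cell of Q containing i, remove the entry at that cell from P, and reverse-bump it up through P; the value ejected from row 1 is w(i).

Step i=5: Q has 5 at row 2, column 2; remove 5 from row 2 of P and reverse-bump: 5 enters row 1 and ejects 2. So w(5) = 2. P is now [[1, 5], [3], [4]].
Step i=4: Q has 4 at row 3, column 1; remove 4 from row 3 of P and reverse-bump: 4 enters row 2 and ejects 3; 3 enters row 1 and ejects 1. So w(4) = 1. P is now [[3, 5], [4]].
Step i=3: Q has 3 at row 1, column 2; remove that cell from P, ejecting 5. So w(3) = 5. P is now [[3], [4]].
Step i=2: Q has 2 at row 2, column 1; remove 4 from row 2 of P and reverse-bump: 4 enters row 1 and ejects 3. So w(2) = 3. P is now [[4]].
Step i=1: Q has 1 at row 1, column 1; remove that cell from P, ejecting 4. So w(1) = 4. P is now [].

So w = 4 3 5 1 2.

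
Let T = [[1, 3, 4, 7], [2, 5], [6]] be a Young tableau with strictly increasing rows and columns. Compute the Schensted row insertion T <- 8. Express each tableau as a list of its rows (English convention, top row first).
8 is larger than every entry of row 1, so it is appended to row 1. The new tableau is [[1, 3, 4, 7, 8], [2, 5], [6]].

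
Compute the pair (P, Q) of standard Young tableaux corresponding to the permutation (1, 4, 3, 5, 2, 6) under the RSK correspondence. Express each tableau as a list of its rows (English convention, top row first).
P = [[1, 2, 5, 6], [3], [4]], Q = [[1, 2, 4, 6], [3], [5]]

Insert each entry of the permutation into P by Schensted row insertion, recording in Q the position of each new cell.

Insert 1: appended to row 1. P = [[1]].
Insert 4: appended to row 1. P = [[1, 4]].
Insert 3: 3 bumps 4 from row 1; 4 starts row 2. P = [[1, 3], [4]].
Insert 5: appended to row 1. P = [[1, 3, 5], [4]].
Insert 2: 2 bumps 3 from row 1; 3 bumps 4 from row 2; 4 starts row 3. P = [[1, 2, 5], [3], [4]].
Insert 6: appended to row 1. P = [[1, 2, 5, 6], [3], [4]].

So P = [[1, 2, 5, 6], [3], [4]], Q = [[1, 2, 4, 6], [3], [5]].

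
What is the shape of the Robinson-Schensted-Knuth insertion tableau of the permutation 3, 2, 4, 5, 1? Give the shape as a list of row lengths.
Row-insert each entry into an empty tableau.

After inserting 3: P = [[3]].
After inserting 2: P = [[2], [3]].
After inserting 4: P = [[2, 4], [3]].
After inserting 5: P = [[2, 4, 5], [3]].
After inserting 1: P = [[1, 4, 5], [2], [3]].

The final insertion tableau P = [[1, 4, 5], [2], [3]] has shape [3, 1, 1].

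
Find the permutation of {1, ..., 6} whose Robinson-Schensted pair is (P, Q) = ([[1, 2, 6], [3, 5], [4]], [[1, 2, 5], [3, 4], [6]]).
4 5 1 3 6 2

Reverse the RSK construction: for i from n down to 1, find the cell of Q containing i, remove the entry at that cell from P, and reverse-bump it up through P; the value ejected from row 1 is w(i).

Step i=6: Q has 6 at row 3, column 1; remove 4 from row 3 of P and reverse-bump: 4 enters row 2 and ejects 3; 3 enters row 1 and ejects 2. So w(6) = 2. P is now [[1, 3, 6], [4, 5]].
Step i=5: Q has 5 at row 1, column 3; remove that cell from P, ejecting 6. So w(5) = 6. P is now [[1, 3], [4, 5]].
Step i=4: Q has 4 at row 2, column 2; remove 5 from row 2 of P and reverse-bump: 5 enters row 1 and ejects 3. So w(4) = 3. P is now [[1, 5], [4]].
Step i=3: Q has 3 at row 2, column 1; remove 4 from row 2 of P and reverse-bump: 4 enters row 1 and ejects 1. So w(3) = 1. P is now [[4, 5]].
Step i=2: Q has 2 at row 1, column 2; remove that cell from P, ejecting 5. So w(2) = 5. P is now [[4]].
Step i=1: Q has 1 at row 1, column 1; remove that cell from P, ejecting 4. So w(1) = 4. P is now [].

So w = 4 5 1 3 6 2.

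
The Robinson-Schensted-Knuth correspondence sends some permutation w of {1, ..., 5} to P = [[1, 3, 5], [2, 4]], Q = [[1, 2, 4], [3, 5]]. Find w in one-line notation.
Reverse the RSK construction: for i from n down to 1, find the cell of Q containing i, remove the entry at that cell from P, and reverse-bump it up through P; the value ejected from row 1 is w(i).

Step i=5: Q has 5 at row 2, column 2; remove 4 from row 2 of P and reverse-bump: 4 enters row 1 and ejects 3. So w(5) = 3. P is now [[1, 4, 5], [2]].
Step i=4: Q has 4 at row 1, column 3; remove that cell from P, ejecting 5. So w(4) = 5. P is now [[1, 4], [2]].
Step i=3: Q has 3 at row 2, column 1; remove 2 from row 2 of P and reverse-bump: 2 enters row 1 and ejects 1. So w(3) = 1. P is now [[2, 4]].
Step i=2: Q has 2 at row 1, column 2; remove that cell from P, ejecting 4. So w(2) = 4. P is now [[2]].
Step i=1: Q has 1 at row 1, column 1; remove that cell from P, ejecting 2. So w(1) = 2. P is now [].

So w = 2 4 1 5 3.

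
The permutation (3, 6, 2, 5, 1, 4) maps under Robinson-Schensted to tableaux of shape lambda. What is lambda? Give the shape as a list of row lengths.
[2, 2, 2]

Row-insert each entry into an empty tableau.

After inserting 3: P = [[3]].
After inserting 6: P = [[3, 6]].
After inserting 2: P = [[2, 6], [3]].
After inserting 5: P = [[2, 5], [3, 6]].
After inserting 1: P = [[1, 5], [2, 6], [3]].
After inserting 4: P = [[1, 4], [2, 5], [3, 6]].

The final insertion tableau P = [[1, 4], [2, 5], [3, 6]] has shape [2, 2, 2].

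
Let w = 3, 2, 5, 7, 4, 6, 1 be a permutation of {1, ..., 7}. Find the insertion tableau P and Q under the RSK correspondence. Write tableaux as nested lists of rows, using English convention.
P = [[1, 4, 6], [2, 5, 7], [3]], Q = [[1, 3, 4], [2, 5, 6], [7]]

Insert each entry of the permutation into P by Schensted row insertion, recording in Q the position of each new cell.

Insert 3: appended to row 1. P = [[3]].
Insert 2: 2 bumps 3 from row 1; 3 starts row 2. P = [[2], [3]].
Insert 5: appended to row 1. P = [[2, 5], [3]].
Insert 7: appended to row 1. P = [[2, 5, 7], [3]].
Insert 4: 4 bumps 5 from row 1; 5 appends to row 2. P = [[2, 4, 7], [3, 5]].
Insert 6: 6 bumps 7 from row 1; 7 appends to row 2. P = [[2, 4, 6], [3, 5, 7]].
Insert 1: 1 bumps 2 from row 1; 2 bumps 3 from row 2; 3 starts row 3. P = [[1, 4, 6], [2, 5, 7], [3]].

So P = [[1, 4, 6], [2, 5, 7], [3]], Q = [[1, 3, 4], [2, 5, 6], [7]].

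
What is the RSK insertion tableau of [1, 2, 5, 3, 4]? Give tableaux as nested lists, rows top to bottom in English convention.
P = [[1, 2, 3, 4], [5]]

Insert 1: appended to row 1. P = [[1]].
Insert 2: appended to row 1. P = [[1, 2]].
Insert 5: appended to row 1. P = [[1, 2, 5]].
Insert 3: 3 bumps 5 from row 1; 5 starts row 2. P = [[1, 2, 3], [5]].
Insert 4: appended to row 1. P = [[1, 2, 3, 4], [5]].

So P = [[1, 2, 3, 4], [5]].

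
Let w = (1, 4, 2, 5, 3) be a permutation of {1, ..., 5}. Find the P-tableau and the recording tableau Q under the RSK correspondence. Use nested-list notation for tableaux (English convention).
P = [[1, 2, 3], [4, 5]], Q = [[1, 2, 4], [3, 5]]

Insert each entry of the permutation into P by Schensted row insertion, recording in Q the position of each new cell.

Insert 1: appended to row 1. P = [[1]].
Insert 4: appended to row 1. P = [[1, 4]].
Insert 2: 2 bumps 4 from row 1; 4 starts row 2. P = [[1, 2], [4]].
Insert 5: appended to row 1. P = [[1, 2, 5], [4]].
Insert 3: 3 bumps 5 from row 1; 5 appends to row 2. P = [[1, 2, 3], [4, 5]].

So P = [[1, 2, 3], [4, 5]], Q = [[1, 2, 4], [3, 5]].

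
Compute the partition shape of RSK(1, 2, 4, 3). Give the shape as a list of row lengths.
Row-insert each entry into an empty tableau.

After inserting 1: P = [[1]].
After inserting 2: P = [[1, 2]].
After inserting 4: P = [[1, 2, 4]].
After inserting 3: P = [[1, 2, 3], [4]].

The final insertion tableau P = [[1, 2, 3], [4]] has shape [3, 1].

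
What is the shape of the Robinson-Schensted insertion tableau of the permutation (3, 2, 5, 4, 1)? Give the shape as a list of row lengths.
[2, 2, 1]

RSK row insertion gives P = [[1, 4], [2, 5], [3]], which has shape [2, 2, 1].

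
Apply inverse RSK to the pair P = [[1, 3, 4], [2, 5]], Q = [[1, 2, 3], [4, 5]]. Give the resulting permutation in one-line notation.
Reverse RSK: for i = n, n-1, ..., 1, locate i in Q, remove the corresponding corner cell from P, and reverse-bump its entry up through P; the value ejected from row 1 is w(i).

So w = 2 3 5 1 4.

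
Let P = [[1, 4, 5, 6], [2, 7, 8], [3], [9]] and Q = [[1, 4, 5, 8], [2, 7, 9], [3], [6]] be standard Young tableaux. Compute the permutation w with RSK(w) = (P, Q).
9 3 2 4 7 1 5 8 6

Reverse the RSK construction: for i from n down to 1, find the cell of Q containing i, remove the entry at that cell from P, and reverse-bump it up through P; the value ejected from row 1 is w(i).

Step i=9: Q has 9 at row 2, column 3; remove 8 from row 2 of P and reverse-bump: 8 enters row 1 and ejects 6. So w(9) = 6. P is now [[1, 4, 5, 8], [2, 7], [3], [9]].
Step i=8: Q has 8 at row 1, column 4; remove that cell from P, ejecting 8. So w(8) = 8. P is now [[1, 4, 5], [2, 7], [3], [9]].
Step i=7: Q has 7 at row 2, column 2; remove 7 from row 2 of P and reverse-bump: 7 enters row 1 and ejects 5. So w(7) = 5. P is now [[1, 4, 7], [2], [3], [9]].
Step i=6: Q has 6 at row 4, column 1; remove 9 from row 4 of P and reverse-bump: 9 enters row 3 and ejects 3; 3 enters row 2 and ejects 2; 2 enters row 1 and ejects 1. So w(6) = 1. P is now [[2, 4, 7], [3], [9]].
Step i=5: Q has 5 at row 1, column 3; remove that cell from P, ejecting 7. So w(5) = 7. P is now [[2, 4], [3], [9]].
Step i=4: Q has 4 at row 1, column 2; remove that cell from P, ejecting 4. So w(4) = 4. P is now [[2], [3], [9]].
Step i=3: Q has 3 at row 3, column 1; remove 9 from row 3 of P and reverse-bump: 9 enters row 2 and ejects 3; 3 enters row 1 and ejects 2. So w(3) = 2. P is now [[3], [9]].
Step i=2: Q has 2 at row 2, column 1; remove 9 from row 2 of P and reverse-bump: 9 enters row 1 and ejects 3. So w(2) = 3. P is now [[9]].
Step i=1: Q has 1 at row 1, column 1; remove that cell from P, ejecting 9. So w(1) = 9. P is now [].

So w = 9 3 2 4 7 1 5 8 6.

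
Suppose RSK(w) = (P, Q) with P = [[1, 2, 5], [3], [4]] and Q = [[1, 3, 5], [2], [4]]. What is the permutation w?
4 1 3 2 5

Reverse the RSK construction: for i from n down to 1, find the cell of Q containing i, remove the entry at that cell from P, and reverse-bump it up through P; the value ejected from row 1 is w(i).

Step i=5: Q has 5 at row 1, column 3; remove that cell from P, ejecting 5. So w(5) = 5. P is now [[1, 2], [3], [4]].
Step i=4: Q has 4 at row 3, column 1; remove 4 from row 3 of P and reverse-bump: 4 enters row 2 and ejects 3; 3 enters row 1 and ejects 2. So w(4) = 2. P is now [[1, 3], [4]].
Step i=3: Q has 3 at row 1, column 2; remove that cell from P, ejecting 3. So w(3) = 3. P is now [[1], [4]].
Step i=2: Q has 2 at row 2, column 1; remove 4 from row 2 of P and reverse-bump: 4 enters row 1 and ejects 1. So w(2) = 1. P is now [[4]].
Step i=1: Q has 1 at row 1, column 1; remove that cell from P, ejecting 4. So w(1) = 4. P is now [].

So w = 4 1 3 2 5.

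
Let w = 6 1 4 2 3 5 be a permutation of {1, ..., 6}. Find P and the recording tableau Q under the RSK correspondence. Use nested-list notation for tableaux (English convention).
P = [[1, 2, 3, 5], [4], [6]], Q = [[1, 3, 5, 6], [2], [4]]

Insert each entry of the permutation into P by Schensted row insertion, recording in Q the position of each new cell.

Insert 6: appended to row 1. P = [[6]].
Insert 1: 1 bumps 6 from row 1; 6 starts row 2. P = [[1], [6]].
Insert 4: appended to row 1. P = [[1, 4], [6]].
Insert 2: 2 bumps 4 from row 1; 4 bumps 6 from row 2; 6 starts row 3. P = [[1, 2], [4], [6]].
Insert 3: appended to row 1. P = [[1, 2, 3], [4], [6]].
Insert 5: appended to row 1. P = [[1, 2, 3, 5], [4], [6]].

So P = [[1, 2, 3, 5], [4], [6]], Q = [[1, 3, 5, 6], [2], [4]].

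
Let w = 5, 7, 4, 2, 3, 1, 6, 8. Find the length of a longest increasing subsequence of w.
4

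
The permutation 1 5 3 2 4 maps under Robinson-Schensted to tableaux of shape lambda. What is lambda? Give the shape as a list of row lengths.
[3, 1, 1]

Row-insert each entry into an empty tableau.

After inserting 1: P = [[1]].
After inserting 5: P = [[1, 5]].
After inserting 3: P = [[1, 3], [5]].
After inserting 2: P = [[1, 2], [3], [5]].
After inserting 4: P = [[1, 2, 4], [3], [5]].

The final insertion tableau P = [[1, 2, 4], [3], [5]] has shape [3, 1, 1].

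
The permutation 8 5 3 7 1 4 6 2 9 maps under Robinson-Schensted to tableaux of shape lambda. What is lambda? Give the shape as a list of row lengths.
[4, 2, 2, 1]

RSK row insertion gives P = [[1, 2, 6, 9], [3, 4], [5, 7], [8]], which has shape [4, 2, 2, 1].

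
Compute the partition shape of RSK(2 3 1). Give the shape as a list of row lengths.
Row-insert each entry into an empty tableau.

After inserting 2: P = [[2]].
After inserting 3: P = [[2, 3]].
After inserting 1: P = [[1, 3], [2]].

The final insertion tableau P = [[1, 3], [2]] has shape [2, 1].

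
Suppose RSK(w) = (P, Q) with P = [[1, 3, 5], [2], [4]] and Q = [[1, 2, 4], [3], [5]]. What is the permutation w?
2 4 3 5 1

Reverse RSK: for i = n, n-1, ..., 1, locate i in Q, remove the corresponding corner cell from P, and reverse-bump its entry up through P; the value ejected from row 1 is w(i).

So w = 2 4 3 5 1.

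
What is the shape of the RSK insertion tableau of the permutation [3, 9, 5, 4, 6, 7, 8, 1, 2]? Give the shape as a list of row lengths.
[5, 2, 1, 1]

Row-insert each entry into an empty tableau.

After inserting 3: P = [[3]].
After inserting 9: P = [[3, 9]].
After inserting 5: P = [[3, 5], [9]].
After inserting 4: P = [[3, 4], [5], [9]].
After inserting 6: P = [[3, 4, 6], [5], [9]].
After inserting 7: P = [[3, 4, 6, 7], [5], [9]].
After inserting 8: P = [[3, 4, 6, 7, 8], [5], [9]].
After inserting 1: P = [[1, 4, 6, 7, 8], [3], [5], [9]].
After inserting 2: P = [[1, 2, 6, 7, 8], [3, 4], [5], [9]].

The final insertion tableau P = [[1, 2, 6, 7, 8], [3, 4], [5], [9]] has shape [5, 2, 1, 1].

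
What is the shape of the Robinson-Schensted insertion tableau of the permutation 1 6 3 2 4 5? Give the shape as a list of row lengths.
Row-insert each entry into an empty tableau.

After inserting 1: P = [[1]].
After inserting 6: P = [[1, 6]].
After inserting 3: P = [[1, 3], [6]].
After inserting 2: P = [[1, 2], [3], [6]].
After inserting 4: P = [[1, 2, 4], [3], [6]].
After inserting 5: P = [[1, 2, 4, 5], [3], [6]].

The final insertion tableau P = [[1, 2, 4, 5], [3], [6]] has shape [4, 1, 1].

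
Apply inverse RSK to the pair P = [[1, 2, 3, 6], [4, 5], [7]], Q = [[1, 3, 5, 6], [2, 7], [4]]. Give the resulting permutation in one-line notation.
7 1 4 2 5 6 3

Reverse the RSK construction: for i from n down to 1, find the cell of Q containing i, remove the entry at that cell from P, and reverse-bump it up through P; the value ejected from row 1 is w(i).

Step i=7: Q has 7 at row 2, column 2; remove 5 from row 2 of P and reverse-bump: 5 enters row 1 and ejects 3. So w(7) = 3. P is now [[1, 2, 5, 6], [4], [7]].
Step i=6: Q has 6 at row 1, column 4; remove that cell from P, ejecting 6. So w(6) = 6. P is now [[1, 2, 5], [4], [7]].
Step i=5: Q has 5 at row 1, column 3; remove that cell from P, ejecting 5. So w(5) = 5. P is now [[1, 2], [4], [7]].
Step i=4: Q has 4 at row 3, column 1; remove 7 from row 3 of P and reverse-bump: 7 enters row 2 and ejects 4; 4 enters row 1 and ejects 2. So w(4) = 2. P is now [[1, 4], [7]].
Step i=3: Q has 3 at row 1, column 2; remove that cell from P, ejecting 4. So w(3) = 4. P is now [[1], [7]].
Step i=2: Q has 2 at row 2, column 1; remove 7 from row 2 of P and reverse-bump: 7 enters row 1 and ejects 1. So w(2) = 1. P is now [[7]].
Step i=1: Q has 1 at row 1, column 1; remove that cell from P, ejecting 7. So w(1) = 7. P is now [].

So w = 7 1 4 2 5 6 3.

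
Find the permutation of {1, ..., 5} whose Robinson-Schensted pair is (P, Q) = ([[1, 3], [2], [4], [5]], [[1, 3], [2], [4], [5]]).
5 2 4 3 1

Reverse the RSK construction: for i from n down to 1, find the cell of Q containing i, remove the entry at that cell from P, and reverse-bump it up through P; the value ejected from row 1 is w(i).

Step i=5: Q has 5 at row 4, column 1; remove 5 from row 4 of P and reverse-bump: 5 enters row 3 and ejects 4; 4 enters row 2 and ejects 2; 2 enters row 1 and ejects 1. So w(5) = 1. P is now [[2, 3], [4], [5]].
Step i=4: Q has 4 at row 3, column 1; remove 5 from row 3 of P and reverse-bump: 5 enters row 2 and ejects 4; 4 enters row 1 and ejects 3. So w(4) = 3. P is now [[2, 4], [5]].
Step i=3: Q has 3 at row 1, column 2; remove that cell from P, ejecting 4. So w(3) = 4. P is now [[2], [5]].
Step i=2: Q has 2 at row 2, column 1; remove 5 from row 2 of P and reverse-bump: 5 enters row 1 and ejects 2. So w(2) = 2. P is now [[5]].
Step i=1: Q has 1 at row 1, column 1; remove that cell from P, ejecting 5. So w(1) = 5. P is now [].

So w = 5 2 4 3 1.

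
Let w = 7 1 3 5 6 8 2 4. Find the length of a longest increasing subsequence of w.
5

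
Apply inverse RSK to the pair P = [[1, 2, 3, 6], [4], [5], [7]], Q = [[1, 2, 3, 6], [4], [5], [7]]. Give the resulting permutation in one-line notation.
1 2 7 5 4 6 3

Reverse the RSK construction: for i from n down to 1, find the cell of Q containing i, remove the entry at that cell from P, and reverse-bump it up through P; the value ejected from row 1 is w(i).

Step i=7: Q has 7 at row 4, column 1; remove 7 from row 4 of P and reverse-bump: 7 enters row 3 and ejects 5; 5 enters row 2 and ejects 4; 4 enters row 1 and ejects 3. So w(7) = 3. P is now [[1, 2, 4, 6], [5], [7]].
Step i=6: Q has 6 at row 1, column 4; remove that cell from P, ejecting 6. So w(6) = 6. P is now [[1, 2, 4], [5], [7]].
Step i=5: Q has 5 at row 3, column 1; remove 7 from row 3 of P and reverse-bump: 7 enters row 2 and ejects 5; 5 enters row 1 and ejects 4. So w(5) = 4. P is now [[1, 2, 5], [7]].
Step i=4: Q has 4 at row 2, column 1; remove 7 from row 2 of P and reverse-bump: 7 enters row 1 and ejects 5. So w(4) = 5. P is now [[1, 2, 7]].
Step i=3: Q has 3 at row 1, column 3; remove that cell from P, ejecting 7. So w(3) = 7. P is now [[1, 2]].
Step i=2: Q has 2 at row 1, column 2; remove that cell from P, ejecting 2. So w(2) = 2. P is now [[1]].
Step i=1: Q has 1 at row 1, column 1; remove that cell from P, ejecting 1. So w(1) = 1. P is now [].

So w = 1 2 7 5 4 6 3.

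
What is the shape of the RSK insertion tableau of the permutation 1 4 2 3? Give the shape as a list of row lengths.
[3, 1]

RSK row insertion gives P = [[1, 2, 3], [4]], which has shape [3, 1].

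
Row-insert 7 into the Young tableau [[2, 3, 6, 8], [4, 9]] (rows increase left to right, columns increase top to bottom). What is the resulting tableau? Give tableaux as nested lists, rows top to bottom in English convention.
[[2, 3, 6, 7], [4, 8], [9]]

In row 1, 7 replaces 8 (the leftmost entry greater than 7); 8 is bumped to row 2. In row 2, 8 replaces 9 (the leftmost entry greater than 8); 9 is bumped to row 3. 9 starts a new row 3. The new tableau is [[2, 3, 6, 7], [4, 8], [9]].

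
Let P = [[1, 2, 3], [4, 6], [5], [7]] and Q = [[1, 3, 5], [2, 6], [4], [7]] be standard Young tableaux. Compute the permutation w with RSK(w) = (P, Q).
Reverse RSK: for i = n, n-1, ..., 1, locate i in Q, remove the corresponding corner cell from P, and reverse-bump its entry up through P; the value ejected from row 1 is w(i).

So w = 7 1 5 2 6 4 3.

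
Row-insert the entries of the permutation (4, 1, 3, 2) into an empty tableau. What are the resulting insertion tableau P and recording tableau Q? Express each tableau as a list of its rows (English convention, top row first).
Insert each entry of the permutation into P by Schensted row insertion, recording in Q the position of each new cell.

After inserting 4: P = [[4]].
After inserting 1: P = [[1], [4]].
After inserting 3: P = [[1, 3], [4]].
After inserting 2: P = [[1, 2], [3], [4]].

So P = [[1, 2], [3], [4]], Q = [[1, 3], [2], [4]].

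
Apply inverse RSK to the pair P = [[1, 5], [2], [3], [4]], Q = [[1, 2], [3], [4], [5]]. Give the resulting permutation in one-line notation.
Reverse the RSK construction: for i from n down to 1, find the cell of Q containing i, remove the entry at that cell from P, and reverse-bump it up through P; the value ejected from row 1 is w(i).

Step i=5: Q has 5 at row 4, column 1; remove 4 from row 4 of P and reverse-bump: 4 enters row 3 and ejects 3; 3 enters row 2 and ejects 2; 2 enters row 1 and ejects 1. So w(5) = 1. P is now [[2, 5], [3], [4]].
Step i=4: Q has 4 at row 3, column 1; remove 4 from row 3 of P and reverse-bump: 4 enters row 2 and ejects 3; 3 enters row 1 and ejects 2. So w(4) = 2. P is now [[3, 5], [4]].
Step i=3: Q has 3 at row 2, column 1; remove 4 from row 2 of P and reverse-bump: 4 enters row 1 and ejects 3. So w(3) = 3. P is now [[4, 5]].
Step i=2: Q has 2 at row 1, column 2; remove that cell from P, ejecting 5. So w(2) = 5. P is now [[4]].
Step i=1: Q has 1 at row 1, column 1; remove that cell from P, ejecting 4. So w(1) = 4. P is now [].

So w = 4 5 3 2 1.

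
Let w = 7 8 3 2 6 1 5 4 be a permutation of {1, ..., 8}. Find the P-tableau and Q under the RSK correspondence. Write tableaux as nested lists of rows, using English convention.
P = [[1, 4], [2, 5], [3, 6], [7, 8]], Q = [[1, 2], [3, 5], [4, 7], [6, 8]]

Insert each entry of the permutation into P by Schensted row insertion, recording in Q the position of each new cell.

Insert 7: appended to row 1. P = [[7]].
Insert 8: appended to row 1. P = [[7, 8]].
Insert 3: 3 bumps 7 from row 1; 7 starts row 2. P = [[3, 8], [7]].
Insert 2: 2 bumps 3 from row 1; 3 bumps 7 from row 2; 7 starts row 3. P = [[2, 8], [3], [7]].
Insert 6: 6 bumps 8 from row 1; 8 appends to row 2. P = [[2, 6], [3, 8], [7]].
Insert 1: 1 bumps 2 from row 1; 2 bumps 3 from row 2; 3 bumps 7 from row 3; 7 starts row 4. P = [[1, 6], [2, 8], [3], [7]].
Insert 5: 5 bumps 6 from row 1; 6 bumps 8 from row 2; 8 appends to row 3. P = [[1, 5], [2, 6], [3, 8], [7]].
Insert 4: 4 bumps 5 from row 1; 5 bumps 6 from row 2; 6 bumps 8 from row 3; 8 appends to row 4. P = [[1, 4], [2, 5], [3, 6], [7, 8]].

So P = [[1, 4], [2, 5], [3, 6], [7, 8]], Q = [[1, 2], [3, 5], [4, 7], [6, 8]].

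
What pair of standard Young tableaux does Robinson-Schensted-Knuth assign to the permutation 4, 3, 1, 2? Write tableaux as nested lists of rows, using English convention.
P = [[1, 2], [3], [4]], Q = [[1, 4], [2], [3]]

Insert each entry of the permutation into P by Schensted row insertion, recording in Q the position of each new cell.

After inserting 4: P = [[4]].
After inserting 3: P = [[3], [4]].
After inserting 1: P = [[1], [3], [4]].
After inserting 2: P = [[1, 2], [3], [4]].

So P = [[1, 2], [3], [4]], Q = [[1, 4], [2], [3]].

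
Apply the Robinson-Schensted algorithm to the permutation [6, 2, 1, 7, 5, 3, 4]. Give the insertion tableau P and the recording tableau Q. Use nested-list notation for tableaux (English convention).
P = [[1, 3, 4], [2, 5], [6, 7]], Q = [[1, 4, 7], [2, 5], [3, 6]]

Insert each entry of the permutation into P by Schensted row insertion, recording in Q the position of each new cell.

Insert 6: appended to row 1. P = [[6]].
Insert 2: 2 bumps 6 from row 1; 6 starts row 2. P = [[2], [6]].
Insert 1: 1 bumps 2 from row 1; 2 bumps 6 from row 2; 6 starts row 3. P = [[1], [2], [6]].
Insert 7: appended to row 1. P = [[1, 7], [2], [6]].
Insert 5: 5 bumps 7 from row 1; 7 appends to row 2. P = [[1, 5], [2, 7], [6]].
Insert 3: 3 bumps 5 from row 1; 5 bumps 7 from row 2; 7 appends to row 3. P = [[1, 3], [2, 5], [6, 7]].
Insert 4: appended to row 1. P = [[1, 3, 4], [2, 5], [6, 7]].

So P = [[1, 3, 4], [2, 5], [6, 7]], Q = [[1, 4, 7], [2, 5], [3, 6]].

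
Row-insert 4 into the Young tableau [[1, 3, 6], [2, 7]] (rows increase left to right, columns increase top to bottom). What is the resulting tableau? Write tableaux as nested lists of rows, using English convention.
In row 1, 4 replaces 6 (the leftmost entry greater than 4); 6 is bumped to row 2. In row 2, 6 replaces 7 (the leftmost entry greater than 6); 7 is bumped to row 3. 7 starts a new row 3. The new tableau is [[1, 3, 4], [2, 6], [7]].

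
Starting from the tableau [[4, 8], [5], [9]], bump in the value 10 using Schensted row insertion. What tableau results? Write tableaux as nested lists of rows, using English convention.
[[4, 8, 10], [5], [9]]

10 is larger than every entry of row 1, so it is appended to row 1. The new tableau is [[4, 8, 10], [5], [9]].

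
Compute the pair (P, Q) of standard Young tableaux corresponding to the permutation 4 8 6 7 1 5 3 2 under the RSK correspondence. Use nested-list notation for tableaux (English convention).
Insert each entry of the permutation into P by Schensted row insertion, recording in Q the position of each new cell.

After inserting 4: P = [[4]].
After inserting 8: P = [[4, 8]].
After inserting 6: P = [[4, 6], [8]].
After inserting 7: P = [[4, 6, 7], [8]].
After inserting 1: P = [[1, 6, 7], [4], [8]].
After inserting 5: P = [[1, 5, 7], [4, 6], [8]].
After inserting 3: P = [[1, 3, 7], [4, 5], [6], [8]].
After inserting 2: P = [[1, 2, 7], [3, 5], [4], [6], [8]].

So P = [[1, 2, 7], [3, 5], [4], [6], [8]], Q = [[1, 2, 4], [3, 6], [5], [7], [8]].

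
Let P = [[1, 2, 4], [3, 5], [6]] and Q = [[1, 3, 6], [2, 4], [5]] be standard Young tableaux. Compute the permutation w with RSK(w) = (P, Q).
3 1 6 5 2 4

Reverse the RSK construction: for i from n down to 1, find the cell of Q containing i, remove the entry at that cell from P, and reverse-bump it up through P; the value ejected from row 1 is w(i).

Step i=6: Q has 6 at row 1, column 3; remove that cell from P, ejecting 4. So w(6) = 4. P is now [[1, 2], [3, 5], [6]].
Step i=5: Q has 5 at row 3, column 1; remove 6 from row 3 of P and reverse-bump: 6 enters row 2 and ejects 5; 5 enters row 1 and ejects 2. So w(5) = 2. P is now [[1, 5], [3, 6]].
Step i=4: Q has 4 at row 2, column 2; remove 6 from row 2 of P and reverse-bump: 6 enters row 1 and ejects 5. So w(4) = 5. P is now [[1, 6], [3]].
Step i=3: Q has 3 at row 1, column 2; remove that cell from P, ejecting 6. So w(3) = 6. P is now [[1], [3]].
Step i=2: Q has 2 at row 2, column 1; remove 3 from row 2 of P and reverse-bump: 3 enters row 1 and ejects 1. So w(2) = 1. P is now [[3]].
Step i=1: Q has 1 at row 1, column 1; remove that cell from P, ejecting 3. So w(1) = 3. P is now [].

So w = 3 1 6 5 2 4.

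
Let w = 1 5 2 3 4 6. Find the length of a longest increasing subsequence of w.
5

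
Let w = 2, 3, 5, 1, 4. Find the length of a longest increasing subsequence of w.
3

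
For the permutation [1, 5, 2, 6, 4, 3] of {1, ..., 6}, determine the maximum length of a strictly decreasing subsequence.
3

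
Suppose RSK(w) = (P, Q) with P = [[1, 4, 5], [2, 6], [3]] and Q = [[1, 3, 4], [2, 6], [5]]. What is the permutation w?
3 2 4 6 1 5

Reverse the RSK construction: for i from n down to 1, find the cell of Q containing i, remove the entry at that cell from P, and reverse-bump it up through P; the value ejected from row 1 is w(i).

Step i=6: Q has 6 at row 2, column 2; remove 6 from row 2 of P and reverse-bump: 6 enters row 1 and ejects 5. So w(6) = 5. P is now [[1, 4, 6], [2], [3]].
Step i=5: Q has 5 at row 3, column 1; remove 3 from row 3 of P and reverse-bump: 3 enters row 2 and ejects 2; 2 enters row 1 and ejects 1. So w(5) = 1. P is now [[2, 4, 6], [3]].
Step i=4: Q has 4 at row 1, column 3; remove that cell from P, ejecting 6. So w(4) = 6. P is now [[2, 4], [3]].
Step i=3: Q has 3 at row 1, column 2; remove that cell from P, ejecting 4. So w(3) = 4. P is now [[2], [3]].
Step i=2: Q has 2 at row 2, column 1; remove 3 from row 2 of P and reverse-bump: 3 enters row 1 and ejects 2. So w(2) = 2. P is now [[3]].
Step i=1: Q has 1 at row 1, column 1; remove that cell from P, ejecting 3. So w(1) = 3. P is now [].

So w = 3 2 4 6 1 5.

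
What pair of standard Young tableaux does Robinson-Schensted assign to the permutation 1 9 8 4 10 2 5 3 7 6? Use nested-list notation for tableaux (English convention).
P = [[1, 2, 3, 6], [4, 5, 7], [8, 10], [9]], Q = [[1, 2, 5, 9], [3, 7, 10], [4, 8], [6]]

Insert each entry of the permutation into P by Schensted row insertion, recording in Q the position of each new cell.

After inserting 1: P = [[1]].
After inserting 9: P = [[1, 9]].
After inserting 8: P = [[1, 8], [9]].
After inserting 4: P = [[1, 4], [8], [9]].
After inserting 10: P = [[1, 4, 10], [8], [9]].
After inserting 2: P = [[1, 2, 10], [4], [8], [9]].
After inserting 5: P = [[1, 2, 5], [4, 10], [8], [9]].
After inserting 3: P = [[1, 2, 3], [4, 5], [8, 10], [9]].
After inserting 7: P = [[1, 2, 3, 7], [4, 5], [8, 10], [9]].
After inserting 6: P = [[1, 2, 3, 6], [4, 5, 7], [8, 10], [9]].

So P = [[1, 2, 3, 6], [4, 5, 7], [8, 10], [9]], Q = [[1, 2, 5, 9], [3, 7, 10], [4, 8], [6]].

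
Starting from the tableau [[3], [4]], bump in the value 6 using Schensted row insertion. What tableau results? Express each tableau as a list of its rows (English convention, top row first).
6 is larger than every entry of row 1, so it is appended to row 1. The new tableau is [[3, 6], [4]].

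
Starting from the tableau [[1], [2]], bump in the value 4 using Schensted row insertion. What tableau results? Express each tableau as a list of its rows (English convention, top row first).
4 is larger than every entry of row 1, so it is appended to row 1. The new tableau is [[1, 4], [2]].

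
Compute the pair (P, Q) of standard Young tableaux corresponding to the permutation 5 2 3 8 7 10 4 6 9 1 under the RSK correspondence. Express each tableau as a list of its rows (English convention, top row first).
Insert each entry of the permutation into P by Schensted row insertion, recording in Q the position of each new cell.

Insert 5: appended to row 1. P = [[5]], Q = [[1]].
Insert 2: 2 bumps 5 from row 1; 5 starts row 2. P = [[2], [5]], Q = [[1], [2]].
Insert 3: appended to row 1. P = [[2, 3], [5]], Q = [[1, 3], [2]].
Insert 8: appended to row 1. P = [[2, 3, 8], [5]], Q = [[1, 3, 4], [2]].
Insert 7: 7 bumps 8 from row 1; 8 appends to row 2. P = [[2, 3, 7], [5, 8]], Q = [[1, 3, 4], [2, 5]].
Insert 10: appended to row 1. P = [[2, 3, 7, 10], [5, 8]], Q = [[1, 3, 4, 6], [2, 5]].
Insert 4: 4 bumps 7 from row 1; 7 bumps 8 from row 2; 8 starts row 3. P = [[2, 3, 4, 10], [5, 7], [8]], Q = [[1, 3, 4, 6], [2, 5], [7]].
Insert 6: 6 bumps 10 from row 1; 10 appends to row 2. P = [[2, 3, 4, 6], [5, 7, 10], [8]], Q = [[1, 3, 4, 6], [2, 5, 8], [7]].
Insert 9: appended to row 1. P = [[2, 3, 4, 6, 9], [5, 7, 10], [8]], Q = [[1, 3, 4, 6, 9], [2, 5, 8], [7]].
Insert 1: 1 bumps 2 from row 1; 2 bumps 5 from row 2; 5 bumps 8 from row 3; 8 starts row 4. P = [[1, 3, 4, 6, 9], [2, 7, 10], [5], [8]], Q = [[1, 3, 4, 6, 9], [2, 5, 8], [7], [10]].

So P = [[1, 3, 4, 6, 9], [2, 7, 10], [5], [8]], Q = [[1, 3, 4, 6, 9], [2, 5, 8], [7], [10]].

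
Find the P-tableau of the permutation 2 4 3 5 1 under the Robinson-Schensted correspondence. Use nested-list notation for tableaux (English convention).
P = [[1, 3, 5], [2], [4]]

Insert 2: appended to row 1. P = [[2]].
Insert 4: appended to row 1. P = [[2, 4]].
Insert 3: 3 bumps 4 from row 1; 4 starts row 2. P = [[2, 3], [4]].
Insert 5: appended to row 1. P = [[2, 3, 5], [4]].
Insert 1: 1 bumps 2 from row 1; 2 bumps 4 from row 2; 4 starts row 3. P = [[1, 3, 5], [2], [4]].

So P = [[1, 3, 5], [2], [4]].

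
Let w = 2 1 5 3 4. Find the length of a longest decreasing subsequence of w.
2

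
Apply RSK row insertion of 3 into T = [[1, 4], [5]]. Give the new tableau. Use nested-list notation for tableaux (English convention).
[[1, 3], [4], [5]]

In row 1, 3 replaces 4 (the leftmost entry greater than 3); 4 is bumped to row 2. In row 2, 4 replaces 5 (the leftmost entry greater than 4); 5 is bumped to row 3. 5 starts a new row 3. The new tableau is [[1, 3], [4], [5]].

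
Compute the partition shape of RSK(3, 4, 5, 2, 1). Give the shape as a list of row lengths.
[3, 1, 1]

Row-insert each entry into an empty tableau.

After inserting 3: P = [[3]].
After inserting 4: P = [[3, 4]].
After inserting 5: P = [[3, 4, 5]].
After inserting 2: P = [[2, 4, 5], [3]].
After inserting 1: P = [[1, 4, 5], [2], [3]].

The final insertion tableau P = [[1, 4, 5], [2], [3]] has shape [3, 1, 1].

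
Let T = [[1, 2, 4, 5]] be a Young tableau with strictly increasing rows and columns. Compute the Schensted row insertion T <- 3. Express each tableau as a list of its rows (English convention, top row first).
[[1, 2, 3, 5], [4]]

In row 1, 3 replaces 4 (the leftmost entry greater than 3); 4 is bumped to row 2. 4 starts a new row 2. The new tableau is [[1, 2, 3, 5], [4]].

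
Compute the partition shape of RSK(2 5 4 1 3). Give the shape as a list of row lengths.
Row-insert each entry into an empty tableau.

After inserting 2: P = [[2]].
After inserting 5: P = [[2, 5]].
After inserting 4: P = [[2, 4], [5]].
After inserting 1: P = [[1, 4], [2], [5]].
After inserting 3: P = [[1, 3], [2, 4], [5]].

The final insertion tableau P = [[1, 3], [2, 4], [5]] has shape [2, 2, 1].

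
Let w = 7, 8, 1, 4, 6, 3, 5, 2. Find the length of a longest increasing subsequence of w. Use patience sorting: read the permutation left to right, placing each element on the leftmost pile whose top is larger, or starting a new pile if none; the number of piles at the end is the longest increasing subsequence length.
3

7: new pile. tops = [7]
8: new pile. tops = [7, 8]
1: onto pile 1 (replacing 7). tops = [1, 8]
4: onto pile 2 (replacing 8). tops = [1, 4]
6: new pile. tops = [1, 4, 6]
3: onto pile 2 (replacing 4). tops = [1, 3, 6]
5: onto pile 3 (replacing 6). tops = [1, 3, 5]
2: onto pile 2 (replacing 3). tops = [1, 2, 5]

3 piles, so the longest increasing subsequence has length 3.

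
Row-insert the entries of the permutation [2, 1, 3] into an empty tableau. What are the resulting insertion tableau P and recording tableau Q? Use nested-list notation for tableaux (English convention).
P = [[1, 3], [2]], Q = [[1, 3], [2]]

Insert each entry of the permutation into P by Schensted row insertion, recording in Q the position of each new cell.

Insert 2: appended to row 1. P = [[2]].
Insert 1: 1 bumps 2 from row 1; 2 starts row 2. P = [[1], [2]].
Insert 3: appended to row 1. P = [[1, 3], [2]].

So P = [[1, 3], [2]], Q = [[1, 3], [2]].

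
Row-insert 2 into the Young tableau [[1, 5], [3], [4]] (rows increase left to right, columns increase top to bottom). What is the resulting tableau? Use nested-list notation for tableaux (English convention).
[[1, 2], [3, 5], [4]]

In row 1, 2 replaces 5 (the leftmost entry greater than 2); 5 is bumped to row 2. 5 is appended to row 2. The new tableau is [[1, 2], [3, 5], [4]].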